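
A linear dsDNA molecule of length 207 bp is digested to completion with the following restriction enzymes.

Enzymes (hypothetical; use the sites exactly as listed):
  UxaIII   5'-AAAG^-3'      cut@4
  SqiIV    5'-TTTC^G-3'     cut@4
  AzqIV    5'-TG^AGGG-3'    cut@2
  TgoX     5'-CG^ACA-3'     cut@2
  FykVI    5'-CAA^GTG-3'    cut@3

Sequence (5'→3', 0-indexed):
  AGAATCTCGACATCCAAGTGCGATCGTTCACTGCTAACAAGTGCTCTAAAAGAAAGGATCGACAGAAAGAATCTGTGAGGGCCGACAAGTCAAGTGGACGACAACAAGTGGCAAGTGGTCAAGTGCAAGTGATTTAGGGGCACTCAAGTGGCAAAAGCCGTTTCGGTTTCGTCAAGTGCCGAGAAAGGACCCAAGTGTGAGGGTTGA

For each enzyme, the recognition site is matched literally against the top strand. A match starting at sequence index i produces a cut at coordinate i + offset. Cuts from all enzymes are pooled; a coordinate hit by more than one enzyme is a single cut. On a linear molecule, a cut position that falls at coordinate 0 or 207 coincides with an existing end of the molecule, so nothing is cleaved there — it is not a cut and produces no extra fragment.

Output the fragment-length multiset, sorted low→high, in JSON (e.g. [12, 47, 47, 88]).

Scan for sites:
  UxaIII AAAG/4: at [48, 52, 65, 153, 183] ⇒ [52, 56, 69, 157, 187]
  SqiIV TTTCG/4: at [160, 166] ⇒ [164, 170]
  AzqIV TGAGGG/2: at [75, 197] ⇒ [77, 199]
  TgoX CGACA/2: at [7, 59, 82, 98] ⇒ [9, 61, 84, 100]
  FykVI CAAGTG/3: at [14, 37, 90, 104, 111, 119, 125, 144, 172, 191] ⇒ [17, 40, 93, 107, 114, 122, 128, 147, 175, 194]

Pooled cuts: [9, 17, 40, 52, 56, 61, 69, 77, 84, 93, 100, 107, 114, 122, 128, 147, 157, 164, 170, 175, 187, 194, 199]

Fragment lengths:
  [0,9): 9 bp
  [9,17): 8 bp
  [17,40): 23 bp
  [40,52): 12 bp
  [52,56): 4 bp
  [56,61): 5 bp
  [61,69): 8 bp
  [69,77): 8 bp
  [77,84): 7 bp
  [84,93): 9 bp
  [93,100): 7 bp
  [100,107): 7 bp
  [107,114): 7 bp
  [114,122): 8 bp
  [122,128): 6 bp
  [128,147): 19 bp
  [147,157): 10 bp
  [157,164): 7 bp
  [164,170): 6 bp
  [170,175): 5 bp
  [175,187): 12 bp
  [187,194): 7 bp
  [194,199): 5 bp
  [199,207): 8 bp

[4,5,5,5,6,6,7,7,7,7,7,7,8,8,8,8,8,9,9,10,12,12,19,23]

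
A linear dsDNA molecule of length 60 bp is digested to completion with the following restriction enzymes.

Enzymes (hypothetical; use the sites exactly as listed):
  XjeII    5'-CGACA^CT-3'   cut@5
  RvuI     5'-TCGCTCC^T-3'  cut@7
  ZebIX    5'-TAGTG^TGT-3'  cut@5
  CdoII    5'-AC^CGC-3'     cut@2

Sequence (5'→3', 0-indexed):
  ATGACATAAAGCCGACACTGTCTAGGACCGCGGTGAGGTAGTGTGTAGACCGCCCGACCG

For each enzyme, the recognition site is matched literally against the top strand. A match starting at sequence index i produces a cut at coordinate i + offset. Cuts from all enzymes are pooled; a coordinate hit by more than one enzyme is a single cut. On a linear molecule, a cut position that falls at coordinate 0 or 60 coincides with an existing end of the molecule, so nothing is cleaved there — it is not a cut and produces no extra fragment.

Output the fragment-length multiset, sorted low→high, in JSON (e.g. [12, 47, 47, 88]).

Per-enzyme occurrences:
  XjeII (CGACACT, off=5): starts [12] → cuts [17]
  RvuI (TCGCTCCT, off=7): no sites
  ZebIX (TAGTGTGT, off=5): starts [38] → cuts [43]
  CdoII (ACCGC, off=2): starts [26, 48] → cuts [28, 50]

Pooled cuts: [17, 28, 43, 50]

Fragment lengths:
  [0,17): 17 bp
  [17,28): 11 bp
  [28,43): 15 bp
  [43,50): 7 bp
  [50,60): 10 bp

[7,10,11,15,17]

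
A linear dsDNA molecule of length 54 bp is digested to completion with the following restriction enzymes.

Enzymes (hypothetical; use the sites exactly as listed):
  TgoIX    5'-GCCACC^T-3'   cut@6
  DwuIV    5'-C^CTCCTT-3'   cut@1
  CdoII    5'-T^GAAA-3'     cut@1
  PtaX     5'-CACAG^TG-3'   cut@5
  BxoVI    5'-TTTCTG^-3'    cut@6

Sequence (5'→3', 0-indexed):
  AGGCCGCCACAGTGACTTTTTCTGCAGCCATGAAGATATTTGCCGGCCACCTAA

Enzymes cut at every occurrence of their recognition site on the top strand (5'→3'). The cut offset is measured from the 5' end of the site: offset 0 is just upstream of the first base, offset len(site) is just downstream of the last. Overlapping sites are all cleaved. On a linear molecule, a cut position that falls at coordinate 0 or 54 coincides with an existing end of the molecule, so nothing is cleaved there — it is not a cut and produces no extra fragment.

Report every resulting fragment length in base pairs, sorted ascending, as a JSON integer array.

[3,12,12,27]

Per-enzyme occurrences:
  TgoIX GCCACCT/6: at [45] ⇒ [51]
  DwuIV (CCTCCTT, off=1): no sites
  CdoII (TGAAA, off=1): no sites
  PtaX CACAGTG/5: at [7] ⇒ [12]
  BxoVI TTTCTG/6: at [18] ⇒ [24]

Pooled cuts: [12, 24, 51]

Fragment lengths:
  [0,12): 12 bp
  [12,24): 12 bp
  [24,51): 27 bp
  [51,54): 3 bp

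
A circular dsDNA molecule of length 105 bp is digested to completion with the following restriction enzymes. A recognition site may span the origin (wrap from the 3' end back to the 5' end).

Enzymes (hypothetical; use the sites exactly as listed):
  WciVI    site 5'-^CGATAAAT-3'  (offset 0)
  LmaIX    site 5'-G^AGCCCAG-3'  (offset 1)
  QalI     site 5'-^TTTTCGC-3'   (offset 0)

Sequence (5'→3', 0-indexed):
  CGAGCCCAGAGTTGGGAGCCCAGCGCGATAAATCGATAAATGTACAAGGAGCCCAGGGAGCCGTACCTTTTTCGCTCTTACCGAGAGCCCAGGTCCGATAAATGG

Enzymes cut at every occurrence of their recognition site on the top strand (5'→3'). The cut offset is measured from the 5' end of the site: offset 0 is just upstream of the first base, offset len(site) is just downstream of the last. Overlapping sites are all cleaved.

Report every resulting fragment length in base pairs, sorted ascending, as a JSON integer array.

[8,9,10,12,14,16,17,19]

Per-enzyme occurrences:
  WciVI (CGATAAAT, off=0): starts [25, 33, 95] → cuts [25, 33, 95]
  LmaIX (GAGCCCAG, off=1): starts [1, 15, 48, 84] → cuts [2, 16, 49, 85]
  QalI (TTTTCGC, off=0): starts [68] → cuts [68]

Pooled cuts: [2, 16, 25, 33, 49, 68, 85, 95]

Fragments:
  2→16: 14 bp
  16→25: 9 bp
  25→33: 8 bp
  33→49: 16 bp
  49→68: 19 bp
  68→85: 17 bp
  85→95: 10 bp
  95→2 (wrap): 105-95+2 = 12 bp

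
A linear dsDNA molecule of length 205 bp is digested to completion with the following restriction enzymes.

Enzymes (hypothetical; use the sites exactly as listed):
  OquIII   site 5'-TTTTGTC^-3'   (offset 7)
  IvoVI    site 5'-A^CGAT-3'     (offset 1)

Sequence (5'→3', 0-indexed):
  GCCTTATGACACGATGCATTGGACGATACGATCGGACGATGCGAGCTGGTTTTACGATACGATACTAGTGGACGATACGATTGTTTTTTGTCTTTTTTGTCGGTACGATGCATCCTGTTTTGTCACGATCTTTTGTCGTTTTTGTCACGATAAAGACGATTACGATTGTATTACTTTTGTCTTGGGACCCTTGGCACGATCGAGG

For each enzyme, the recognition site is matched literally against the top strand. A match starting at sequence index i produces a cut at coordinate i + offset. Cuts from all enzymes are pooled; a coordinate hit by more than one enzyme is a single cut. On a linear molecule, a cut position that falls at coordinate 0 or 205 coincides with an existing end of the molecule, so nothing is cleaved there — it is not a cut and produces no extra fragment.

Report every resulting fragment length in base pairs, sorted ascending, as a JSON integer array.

[1,1,4,5,5,5,6,8,9,9,9,9,11,12,12,13,15,15,18,19,19]

Scan for sites:
  OquIII (TTTTGTC, off=7): starts [85, 94, 117, 130, 139, 174] → cuts [92, 101, 124, 137, 146, 181]
  IvoVI (ACGAT, off=1): starts [10, 22, 27, 35, 53, 58, 71, 76, 104, 124, 146, 155, 161, 195] → cuts [11, 23, 28, 36, 54, 59, 72, 77, 105, 125, 147, 156, 162, 196]

Pooled cuts: [11, 23, 28, 36, 54, 59, 72, 77, 92, 101, 105, 124, 125, 137, 146, 147, 156, 162, 181, 196]

Fragment lengths:
  [0,11): 11 bp
  [11,23): 12 bp
  [23,28): 5 bp
  [28,36): 8 bp
  [36,54): 18 bp
  [54,59): 5 bp
  [59,72): 13 bp
  [72,77): 5 bp
  [77,92): 15 bp
  [92,101): 9 bp
  [101,105): 4 bp
  [105,124): 19 bp
  [124,125): 1 bp
  [125,137): 12 bp
  [137,146): 9 bp
  [146,147): 1 bp
  [147,156): 9 bp
  [156,162): 6 bp
  [162,181): 19 bp
  [181,196): 15 bp
  [196,205): 9 bp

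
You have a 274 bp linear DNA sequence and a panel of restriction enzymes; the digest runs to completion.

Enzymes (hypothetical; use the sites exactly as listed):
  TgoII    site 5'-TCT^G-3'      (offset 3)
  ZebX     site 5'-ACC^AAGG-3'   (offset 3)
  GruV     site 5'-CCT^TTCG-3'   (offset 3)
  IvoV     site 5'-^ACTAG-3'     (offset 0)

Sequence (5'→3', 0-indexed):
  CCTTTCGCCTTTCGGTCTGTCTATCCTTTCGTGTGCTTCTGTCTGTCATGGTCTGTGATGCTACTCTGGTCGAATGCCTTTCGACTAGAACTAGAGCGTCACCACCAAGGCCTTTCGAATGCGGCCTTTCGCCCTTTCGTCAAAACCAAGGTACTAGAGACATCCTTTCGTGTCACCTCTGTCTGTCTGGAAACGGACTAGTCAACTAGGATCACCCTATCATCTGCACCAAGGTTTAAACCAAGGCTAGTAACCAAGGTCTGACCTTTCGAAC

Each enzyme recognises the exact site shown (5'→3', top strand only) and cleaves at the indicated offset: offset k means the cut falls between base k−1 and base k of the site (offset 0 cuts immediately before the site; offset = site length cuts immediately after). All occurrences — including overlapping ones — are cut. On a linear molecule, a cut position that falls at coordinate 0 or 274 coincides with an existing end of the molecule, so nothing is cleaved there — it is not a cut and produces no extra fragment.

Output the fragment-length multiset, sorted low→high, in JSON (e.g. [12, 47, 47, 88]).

[3,4,4,4,4,5,5,5,6,7,7,7,7,8,8,8,8,9,10,12,12,12,13,13,13,14,14,14,17,21]

Per-enzyme occurrences:
  TgoII (TCTG, off=3): starts [15, 37, 41, 51, 64, 177, 181, 185, 222, 259] → cuts [18, 40, 44, 54, 67, 180, 184, 188, 225, 262]
  ZebX (ACCAAGG, off=3): starts [103, 144, 227, 239, 252] → cuts [106, 147, 230, 242, 255]
  GruV (CCTTTCG, off=3): starts [0, 7, 24, 76, 110, 124, 132, 163, 264] → cuts [3, 10, 27, 79, 113, 127, 135, 166, 267]
  IvoV (ACTAG, off=0): starts [83, 89, 152, 196, 204] → cuts [83, 89, 152, 196, 204]

Pooled cuts: [3, 10, 18, 27, 40, 44, 54, 67, 79, 83, 89, 106, 113, 127, 135, 147, 152, 166, 180, 184, 188, 196, 204, 225, 230, 242, 255, 262, 267]

Fragments:
  [0,3): 3 bp
  [3,10): 7 bp
  [10,18): 8 bp
  [18,27): 9 bp
  [27,40): 13 bp
  [40,44): 4 bp
  [44,54): 10 bp
  [54,67): 13 bp
  [67,79): 12 bp
  [79,83): 4 bp
  [83,89): 6 bp
  [89,106): 17 bp
  [106,113): 7 bp
  [113,127): 14 bp
  [127,135): 8 bp
  [135,147): 12 bp
  [147,152): 5 bp
  [152,166): 14 bp
  [166,180): 14 bp
  [180,184): 4 bp
  [184,188): 4 bp
  [188,196): 8 bp
  [196,204): 8 bp
  [204,225): 21 bp
  [225,230): 5 bp
  [230,242): 12 bp
  [242,255): 13 bp
  [255,262): 7 bp
  [262,267): 5 bp
  [267,274): 7 bp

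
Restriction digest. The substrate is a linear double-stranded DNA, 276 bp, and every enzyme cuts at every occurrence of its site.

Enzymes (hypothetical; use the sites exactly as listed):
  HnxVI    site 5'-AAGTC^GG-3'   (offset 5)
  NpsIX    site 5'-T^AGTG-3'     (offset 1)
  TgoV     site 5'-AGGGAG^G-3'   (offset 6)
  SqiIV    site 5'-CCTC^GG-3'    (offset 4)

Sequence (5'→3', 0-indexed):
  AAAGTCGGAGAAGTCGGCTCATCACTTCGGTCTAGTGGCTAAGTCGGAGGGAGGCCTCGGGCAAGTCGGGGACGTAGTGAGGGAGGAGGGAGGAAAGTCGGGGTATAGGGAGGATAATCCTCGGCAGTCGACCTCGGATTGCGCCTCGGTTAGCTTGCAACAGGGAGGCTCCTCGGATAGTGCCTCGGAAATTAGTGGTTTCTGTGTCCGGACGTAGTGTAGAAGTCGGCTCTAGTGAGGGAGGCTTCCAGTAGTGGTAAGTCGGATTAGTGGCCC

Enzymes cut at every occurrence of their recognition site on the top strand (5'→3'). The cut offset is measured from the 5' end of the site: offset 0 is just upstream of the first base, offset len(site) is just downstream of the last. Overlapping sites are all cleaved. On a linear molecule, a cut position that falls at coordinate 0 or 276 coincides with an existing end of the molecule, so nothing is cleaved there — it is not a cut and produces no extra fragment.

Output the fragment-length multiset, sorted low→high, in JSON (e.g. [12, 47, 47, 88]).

Scan for sites:
  HnxVI AAGTCGG/5: at [1, 10, 40, 62, 94, 222, 258] ⇒ [6, 15, 45, 67, 99, 227, 263]
  NpsIX TAGTG/1: at [32, 74, 177, 192, 214, 232, 251, 267] ⇒ [33, 75, 178, 193, 215, 233, 252, 268]
  TgoV AGGGAGG/6: at [47, 79, 86, 106, 161, 237] ⇒ [53, 85, 92, 112, 167, 243]
  SqiIV CCTCGG/4: at [54, 118, 131, 143, 170, 182] ⇒ [58, 122, 135, 147, 174, 186]

All cut coordinates (distinct, sorted): [6, 15, 33, 45, 53, 58, 67, 75, 85, 92, 99, 112, 122, 135, 147, 167, 174, 178, 186, 193, 215, 227, 233, 243, 252, 263, 268]

Fragment lengths:
  [0,6): 6 bp
  [6,15): 9 bp
  [15,33): 18 bp
  [33,45): 12 bp
  [45,53): 8 bp
  [53,58): 5 bp
  [58,67): 9 bp
  [67,75): 8 bp
  [75,85): 10 bp
  [85,92): 7 bp
  [92,99): 7 bp
  [99,112): 13 bp
  [112,122): 10 bp
  [122,135): 13 bp
  [135,147): 12 bp
  [147,167): 20 bp
  [167,174): 7 bp
  [174,178): 4 bp
  [178,186): 8 bp
  [186,193): 7 bp
  [193,215): 22 bp
  [215,227): 12 bp
  [227,233): 6 bp
  [233,243): 10 bp
  [243,252): 9 bp
  [252,263): 11 bp
  [263,268): 5 bp
  [268,276): 8 bp

[4,5,5,6,6,7,7,7,7,8,8,8,8,9,9,9,10,10,10,11,12,12,12,13,13,18,20,22]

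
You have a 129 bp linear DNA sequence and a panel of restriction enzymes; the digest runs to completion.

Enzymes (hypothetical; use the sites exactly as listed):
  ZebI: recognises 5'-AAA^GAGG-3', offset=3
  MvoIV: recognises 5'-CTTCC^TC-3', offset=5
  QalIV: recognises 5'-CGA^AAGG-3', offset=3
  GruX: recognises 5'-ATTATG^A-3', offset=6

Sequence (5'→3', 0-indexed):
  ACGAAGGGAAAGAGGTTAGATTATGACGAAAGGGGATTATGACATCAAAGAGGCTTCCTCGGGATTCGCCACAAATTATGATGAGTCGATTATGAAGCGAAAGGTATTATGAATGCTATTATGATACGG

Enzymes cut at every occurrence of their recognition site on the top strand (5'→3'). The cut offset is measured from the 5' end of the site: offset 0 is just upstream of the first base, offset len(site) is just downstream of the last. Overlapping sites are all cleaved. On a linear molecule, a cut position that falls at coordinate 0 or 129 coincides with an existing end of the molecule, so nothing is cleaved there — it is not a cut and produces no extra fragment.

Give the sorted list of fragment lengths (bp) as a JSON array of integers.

Site scan:
  ZebI (AAAGAGG, off=3): starts [8, 46] → cuts [11, 49]
  MvoIV (CTTCCTC, off=5): starts [53] → cuts [58]
  QalIV (CGAAAGG, off=3): starts [26, 97] → cuts [29, 100]
  GruX (ATTATGA, off=6): starts [19, 35, 74, 88, 105, 117] → cuts [25, 41, 80, 94, 111, 123]

All cut coordinates (distinct, sorted): [11, 25, 29, 41, 49, 58, 80, 94, 100, 111, 123]

Fragment lengths:
  [0,11): 11 bp
  [11,25): 14 bp
  [25,29): 4 bp
  [29,41): 12 bp
  [41,49): 8 bp
  [49,58): 9 bp
  [58,80): 22 bp
  [80,94): 14 bp
  [94,100): 6 bp
  [100,111): 11 bp
  [111,123): 12 bp
  [123,129): 6 bp

[4,6,6,8,9,11,11,12,12,14,14,22]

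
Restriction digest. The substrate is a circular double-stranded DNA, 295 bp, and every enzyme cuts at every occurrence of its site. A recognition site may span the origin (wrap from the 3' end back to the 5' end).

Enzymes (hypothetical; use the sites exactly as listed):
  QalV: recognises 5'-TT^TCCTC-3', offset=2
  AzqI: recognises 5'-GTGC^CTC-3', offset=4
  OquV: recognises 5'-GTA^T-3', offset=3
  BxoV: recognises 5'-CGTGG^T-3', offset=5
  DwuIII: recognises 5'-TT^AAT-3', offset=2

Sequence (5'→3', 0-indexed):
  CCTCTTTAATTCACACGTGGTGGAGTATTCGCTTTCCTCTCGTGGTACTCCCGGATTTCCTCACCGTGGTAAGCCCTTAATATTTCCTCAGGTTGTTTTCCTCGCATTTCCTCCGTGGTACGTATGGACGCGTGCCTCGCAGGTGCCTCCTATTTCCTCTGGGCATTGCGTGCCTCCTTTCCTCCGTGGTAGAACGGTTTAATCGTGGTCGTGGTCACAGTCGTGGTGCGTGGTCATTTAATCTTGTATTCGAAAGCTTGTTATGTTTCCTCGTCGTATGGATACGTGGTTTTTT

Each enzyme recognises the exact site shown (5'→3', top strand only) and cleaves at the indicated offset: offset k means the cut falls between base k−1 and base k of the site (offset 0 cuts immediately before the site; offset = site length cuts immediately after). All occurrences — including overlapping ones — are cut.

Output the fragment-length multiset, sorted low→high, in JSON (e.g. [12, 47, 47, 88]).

Per-enzyme occurrences:
  QalV TTTCCTC/2: at [32, 55, 82, 96, 106, 152, 177, 265, 292] ⇒ [34, 57, 84, 98, 108, 154, 179, 267, 294]
  AzqI GTGCCTC/4: at [131, 142, 169] ⇒ [135, 146, 173]
  OquV GTAT/3: at [24, 121, 245, 275] ⇒ [27, 124, 248, 278]
  BxoV CGTGGT/5: at [15, 40, 64, 113, 184, 203, 209, 221, 228, 284] ⇒ [20, 45, 69, 118, 189, 208, 214, 226, 233, 289]
  DwuIII TTAAT/2: at [5, 76, 198, 237] ⇒ [7, 78, 200, 239]

All cut coordinates (distinct, sorted): [7, 20, 27, 34, 45, 57, 69, 78, 84, 98, 108, 118, 124, 135, 146, 154, 173, 179, 189, 200, 208, 214, 226, 233, 239, 248, 267, 278, 289, 294]

Fragments:
  7→20: 13 bp
  20→27: 7 bp
  27→34: 7 bp
  34→45: 11 bp
  45→57: 12 bp
  57→69: 12 bp
  69→78: 9 bp
  78→84: 6 bp
  84→98: 14 bp
  98→108: 10 bp
  108→118: 10 bp
  118→124: 6 bp
  124→135: 11 bp
  135→146: 11 bp
  146→154: 8 bp
  154→173: 19 bp
  173→179: 6 bp
  179→189: 10 bp
  189→200: 11 bp
  200→208: 8 bp
  208→214: 6 bp
  214→226: 12 bp
  226→233: 7 bp
  233→239: 6 bp
  239→248: 9 bp
  248→267: 19 bp
  267→278: 11 bp
  278→289: 11 bp
  289→294: 5 bp
  294→7 (wrap): 295-294+7 = 8 bp

[5,6,6,6,6,6,7,7,7,8,8,8,9,9,10,10,10,11,11,11,11,11,11,12,12,12,13,14,19,19]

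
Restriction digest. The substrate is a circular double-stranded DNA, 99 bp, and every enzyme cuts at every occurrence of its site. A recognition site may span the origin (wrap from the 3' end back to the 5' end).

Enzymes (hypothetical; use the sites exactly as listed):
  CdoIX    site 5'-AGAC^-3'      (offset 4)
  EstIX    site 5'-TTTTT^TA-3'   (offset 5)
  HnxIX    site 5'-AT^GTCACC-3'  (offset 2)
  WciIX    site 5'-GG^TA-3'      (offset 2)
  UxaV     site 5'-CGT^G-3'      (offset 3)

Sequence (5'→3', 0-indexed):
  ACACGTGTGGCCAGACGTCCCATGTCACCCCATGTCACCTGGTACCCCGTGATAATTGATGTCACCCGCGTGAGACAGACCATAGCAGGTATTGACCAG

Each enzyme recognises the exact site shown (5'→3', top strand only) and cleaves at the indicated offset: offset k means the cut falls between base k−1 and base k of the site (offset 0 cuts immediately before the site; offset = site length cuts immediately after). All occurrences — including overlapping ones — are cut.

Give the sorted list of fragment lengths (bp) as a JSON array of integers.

Scan for sites:
  CdoIX AGAC/4: at [12, 72, 76, 97] ⇒ [2, 16, 76, 80]
  EstIX (TTTTTTA, off=5): no sites
  HnxIX ATGTCACC/2: at [21, 31, 58] ⇒ [23, 33, 60]
  WciIX GGTA/2: at [40, 87] ⇒ [42, 89]
  UxaV CGTG/3: at [3, 47, 68] ⇒ [6, 50, 71]

All cut coordinates (distinct, sorted): [2, 6, 16, 23, 33, 42, 50, 60, 71, 76, 80, 89]

Fragments:
  2→6: 4 bp
  6→16: 10 bp
  16→23: 7 bp
  23→33: 10 bp
  33→42: 9 bp
  42→50: 8 bp
  50→60: 10 bp
  60→71: 11 bp
  71→76: 5 bp
  76→80: 4 bp
  80→89: 9 bp
  89→2 (wrap): 99-89+2 = 12 bp

[4,4,5,7,8,9,9,10,10,10,11,12]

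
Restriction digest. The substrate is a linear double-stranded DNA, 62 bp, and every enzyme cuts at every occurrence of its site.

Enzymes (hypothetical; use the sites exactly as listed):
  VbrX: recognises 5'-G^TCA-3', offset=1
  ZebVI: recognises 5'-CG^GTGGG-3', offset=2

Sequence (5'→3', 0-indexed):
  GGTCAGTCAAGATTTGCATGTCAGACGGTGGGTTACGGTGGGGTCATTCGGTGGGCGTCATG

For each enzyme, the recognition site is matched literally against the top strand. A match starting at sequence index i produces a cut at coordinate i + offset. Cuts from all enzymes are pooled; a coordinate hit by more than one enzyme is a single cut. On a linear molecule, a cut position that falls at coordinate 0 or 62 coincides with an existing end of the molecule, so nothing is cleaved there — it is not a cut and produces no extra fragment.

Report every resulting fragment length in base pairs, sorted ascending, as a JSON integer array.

[2,4,5,6,7,7,7,10,14]

Scan for sites:
  VbrX GTCA/1: at [1, 5, 19, 42, 56] ⇒ [2, 6, 20, 43, 57]
  ZebVI CGGTGGG/2: at [25, 35, 48] ⇒ [27, 37, 50]

Pooled cuts: [2, 6, 20, 27, 37, 43, 50, 57]

Fragment lengths:
  [0,2): 2 bp
  [2,6): 4 bp
  [6,20): 14 bp
  [20,27): 7 bp
  [27,37): 10 bp
  [37,43): 6 bp
  [43,50): 7 bp
  [50,57): 7 bp
  [57,62): 5 bp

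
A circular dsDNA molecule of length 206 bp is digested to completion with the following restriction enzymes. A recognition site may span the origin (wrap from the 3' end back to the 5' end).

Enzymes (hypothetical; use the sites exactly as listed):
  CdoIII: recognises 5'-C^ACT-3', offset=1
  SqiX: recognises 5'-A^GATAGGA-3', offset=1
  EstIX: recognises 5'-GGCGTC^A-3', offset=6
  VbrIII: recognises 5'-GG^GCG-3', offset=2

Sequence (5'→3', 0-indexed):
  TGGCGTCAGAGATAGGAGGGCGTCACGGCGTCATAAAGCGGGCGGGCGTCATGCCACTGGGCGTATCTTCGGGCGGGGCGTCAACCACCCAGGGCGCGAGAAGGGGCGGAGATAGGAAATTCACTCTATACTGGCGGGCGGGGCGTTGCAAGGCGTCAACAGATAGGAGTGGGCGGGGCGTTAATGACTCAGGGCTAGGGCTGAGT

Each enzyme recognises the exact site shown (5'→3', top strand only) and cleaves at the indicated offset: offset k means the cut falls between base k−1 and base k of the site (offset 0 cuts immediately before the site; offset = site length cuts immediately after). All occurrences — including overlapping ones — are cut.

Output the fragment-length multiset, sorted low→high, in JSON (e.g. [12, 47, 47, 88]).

Site scan:
  CdoIII CACT/1: at [54, 121] ⇒ [55, 122]
  SqiX AGATAGGA/1: at [9, 109, 160] ⇒ [10, 110, 161]
  EstIX GGCGTCA/6: at [1, 18, 26, 44, 76, 151] ⇒ [7, 24, 32, 50, 82, 157]
  VbrIII GGGCG/2: at [17, 39, 43, 58, 70, 75, 91, 103, 135, 140, 170, 175] ⇒ [19, 41, 45, 60, 72, 77, 93, 105, 137, 142, 172, 177]

All cut coordinates (distinct, sorted): [7, 10, 19, 24, 32, 41, 45, 50, 55, 60, 72, 77, 82, 93, 105, 110, 122, 137, 142, 157, 161, 172, 177]

Fragment lengths:
  7→10: 3 bp
  10→19: 9 bp
  19→24: 5 bp
  24→32: 8 bp
  32→41: 9 bp
  41→45: 4 bp
  45→50: 5 bp
  50→55: 5 bp
  55→60: 5 bp
  60→72: 12 bp
  72→77: 5 bp
  77→82: 5 bp
  82→93: 11 bp
  93→105: 12 bp
  105→110: 5 bp
  110→122: 12 bp
  122→137: 15 bp
  137→142: 5 bp
  142→157: 15 bp
  157→161: 4 bp
  161→172: 11 bp
  172→177: 5 bp
  177→7 (wrap): 206-177+7 = 36 bp

[3,4,4,5,5,5,5,5,5,5,5,5,8,9,9,11,11,12,12,12,15,15,36]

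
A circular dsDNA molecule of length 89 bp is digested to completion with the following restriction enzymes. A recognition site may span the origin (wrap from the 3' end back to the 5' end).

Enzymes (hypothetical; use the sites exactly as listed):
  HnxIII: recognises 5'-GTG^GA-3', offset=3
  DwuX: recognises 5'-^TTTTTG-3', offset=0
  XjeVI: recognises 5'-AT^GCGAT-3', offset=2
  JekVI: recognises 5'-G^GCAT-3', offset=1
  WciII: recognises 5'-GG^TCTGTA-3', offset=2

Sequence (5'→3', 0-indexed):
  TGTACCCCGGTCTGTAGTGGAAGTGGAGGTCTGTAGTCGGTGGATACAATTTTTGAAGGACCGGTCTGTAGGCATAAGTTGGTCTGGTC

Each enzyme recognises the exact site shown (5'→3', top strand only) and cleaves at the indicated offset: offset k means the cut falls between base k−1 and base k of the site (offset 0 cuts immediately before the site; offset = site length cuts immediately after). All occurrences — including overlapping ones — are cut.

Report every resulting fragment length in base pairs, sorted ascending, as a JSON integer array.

Site scan:
  HnxIII GTGGA/3: at [16, 22, 39] ⇒ [19, 25, 42]
  DwuX TTTTTG/0: at [49] ⇒ [49]
  XjeVI (ATGCGAT, off=2): no sites
  JekVI GGCAT/1: at [70] ⇒ [71]
  WciII GGTCTGTA/2: at [8, 27, 62, 85] ⇒ [10, 29, 64, 87]

Pooled cuts: [10, 19, 25, 29, 42, 49, 64, 71, 87]

Fragments:
  10→19: 9 bp
  19→25: 6 bp
  25→29: 4 bp
  29→42: 13 bp
  42→49: 7 bp
  49→64: 15 bp
  64→71: 7 bp
  71→87: 16 bp
  87→10 (wrap): 89-87+10 = 12 bp

[4,6,7,7,9,12,13,15,16]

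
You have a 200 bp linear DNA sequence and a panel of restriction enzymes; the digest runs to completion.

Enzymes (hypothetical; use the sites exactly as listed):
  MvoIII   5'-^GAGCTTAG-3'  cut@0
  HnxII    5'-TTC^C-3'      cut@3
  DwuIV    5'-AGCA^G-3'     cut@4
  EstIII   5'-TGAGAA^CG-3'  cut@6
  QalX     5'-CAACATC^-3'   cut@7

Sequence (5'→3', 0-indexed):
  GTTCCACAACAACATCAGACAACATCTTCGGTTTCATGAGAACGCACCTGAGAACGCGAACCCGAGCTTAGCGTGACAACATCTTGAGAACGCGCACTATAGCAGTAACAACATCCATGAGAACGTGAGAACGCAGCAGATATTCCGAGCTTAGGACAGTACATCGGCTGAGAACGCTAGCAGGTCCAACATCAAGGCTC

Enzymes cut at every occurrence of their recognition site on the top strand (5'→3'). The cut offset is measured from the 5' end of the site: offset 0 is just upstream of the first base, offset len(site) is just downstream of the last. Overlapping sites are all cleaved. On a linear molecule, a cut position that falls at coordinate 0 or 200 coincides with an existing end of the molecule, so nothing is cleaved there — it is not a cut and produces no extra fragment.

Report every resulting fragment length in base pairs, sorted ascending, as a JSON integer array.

Per-enzyme occurrences:
  MvoIII (GAGCTTAG, off=0): starts [63, 146] → cuts [63, 146]
  HnxII (TTCC, off=3): starts [1, 142] → cuts [4, 145]
  DwuIV (AGCAG, off=4): starts [100, 134, 178] → cuts [104, 138, 182]
  EstIII (TGAGAACG, off=6): starts [36, 48, 84, 117, 125, 168] → cuts [42, 54, 90, 123, 131, 174]
  QalX (CAACATC, off=7): starts [9, 19, 76, 108, 186] → cuts [16, 26, 83, 115, 193]

Pooled cuts: [4, 16, 26, 42, 54, 63, 83, 90, 104, 115, 123, 131, 138, 145, 146, 174, 182, 193]

Fragment lengths:
  [0,4): 4 bp
  [4,16): 12 bp
  [16,26): 10 bp
  [26,42): 16 bp
  [42,54): 12 bp
  [54,63): 9 bp
  [63,83): 20 bp
  [83,90): 7 bp
  [90,104): 14 bp
  [104,115): 11 bp
  [115,123): 8 bp
  [123,131): 8 bp
  [131,138): 7 bp
  [138,145): 7 bp
  [145,146): 1 bp
  [146,174): 28 bp
  [174,182): 8 bp
  [182,193): 11 bp
  [193,200): 7 bp

[1,4,7,7,7,7,8,8,8,9,10,11,11,12,12,14,16,20,28]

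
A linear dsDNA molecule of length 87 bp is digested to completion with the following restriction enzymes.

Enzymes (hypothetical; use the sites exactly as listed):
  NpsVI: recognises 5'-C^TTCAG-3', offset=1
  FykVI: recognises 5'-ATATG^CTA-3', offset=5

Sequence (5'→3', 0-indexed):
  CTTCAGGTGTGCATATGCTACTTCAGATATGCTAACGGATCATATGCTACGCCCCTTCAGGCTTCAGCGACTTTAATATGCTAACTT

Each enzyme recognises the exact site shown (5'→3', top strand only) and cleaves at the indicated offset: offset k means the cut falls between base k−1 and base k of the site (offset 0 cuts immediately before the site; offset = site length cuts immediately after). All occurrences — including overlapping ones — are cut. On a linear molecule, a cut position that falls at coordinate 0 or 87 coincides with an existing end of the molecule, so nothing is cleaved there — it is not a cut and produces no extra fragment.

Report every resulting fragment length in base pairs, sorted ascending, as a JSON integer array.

Per-enzyme occurrences:
  NpsVI (CTTCAG, off=1): starts [0, 20, 54, 61] → cuts [1, 21, 55, 62]
  FykVI (ATATGCTA, off=5): starts [12, 26, 41, 75] → cuts [17, 31, 46, 80]

All cut coordinates (distinct, sorted): [1, 17, 21, 31, 46, 55, 62, 80]

Fragment lengths:
  [0,1): 1 bp
  [1,17): 16 bp
  [17,21): 4 bp
  [21,31): 10 bp
  [31,46): 15 bp
  [46,55): 9 bp
  [55,62): 7 bp
  [62,80): 18 bp
  [80,87): 7 bp

[1,4,7,7,9,10,15,16,18]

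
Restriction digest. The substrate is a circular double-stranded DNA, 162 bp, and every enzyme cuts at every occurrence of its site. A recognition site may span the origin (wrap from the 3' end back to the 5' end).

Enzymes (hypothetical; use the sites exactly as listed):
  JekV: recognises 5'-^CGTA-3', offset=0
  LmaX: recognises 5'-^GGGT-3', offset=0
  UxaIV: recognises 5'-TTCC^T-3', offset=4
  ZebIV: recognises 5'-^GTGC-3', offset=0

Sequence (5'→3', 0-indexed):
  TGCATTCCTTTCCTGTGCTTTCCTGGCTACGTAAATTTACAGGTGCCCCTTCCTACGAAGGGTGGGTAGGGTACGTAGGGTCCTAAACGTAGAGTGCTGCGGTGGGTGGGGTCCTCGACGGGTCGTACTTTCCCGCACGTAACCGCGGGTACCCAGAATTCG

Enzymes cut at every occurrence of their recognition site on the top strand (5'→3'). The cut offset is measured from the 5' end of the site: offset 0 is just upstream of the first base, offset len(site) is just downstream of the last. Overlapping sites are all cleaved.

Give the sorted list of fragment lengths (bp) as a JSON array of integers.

Site scan:
  JekV CGTA/0: at [29, 73, 87, 123, 137] ⇒ [29, 73, 87, 123, 137]
  LmaX GGGT/0: at [59, 63, 68, 77, 103, 108, 119, 146] ⇒ [59, 63, 68, 77, 103, 108, 119, 146]
  UxaIV TTCCT/4: at [4, 9, 19, 49] ⇒ [8, 13, 23, 53]
  ZebIV GTGC/0: at [14, 42, 93, 161] ⇒ [14, 42, 93, 161]

Pooled cuts: [8, 13, 14, 23, 29, 42, 53, 59, 63, 68, 73, 77, 87, 93, 103, 108, 119, 123, 137, 146, 161]

Fragment lengths:
  8→13: 5 bp
  13→14: 1 bp
  14→23: 9 bp
  23→29: 6 bp
  29→42: 13 bp
  42→53: 11 bp
  53→59: 6 bp
  59→63: 4 bp
  63→68: 5 bp
  68→73: 5 bp
  73→77: 4 bp
  77→87: 10 bp
  87→93: 6 bp
  93→103: 10 bp
  103→108: 5 bp
  108→119: 11 bp
  119→123: 4 bp
  123→137: 14 bp
  137→146: 9 bp
  146→161: 15 bp
  161→8 (wrap): 162-161+8 = 9 bp

[1,4,4,4,5,5,5,5,6,6,6,9,9,9,10,10,11,11,13,14,15]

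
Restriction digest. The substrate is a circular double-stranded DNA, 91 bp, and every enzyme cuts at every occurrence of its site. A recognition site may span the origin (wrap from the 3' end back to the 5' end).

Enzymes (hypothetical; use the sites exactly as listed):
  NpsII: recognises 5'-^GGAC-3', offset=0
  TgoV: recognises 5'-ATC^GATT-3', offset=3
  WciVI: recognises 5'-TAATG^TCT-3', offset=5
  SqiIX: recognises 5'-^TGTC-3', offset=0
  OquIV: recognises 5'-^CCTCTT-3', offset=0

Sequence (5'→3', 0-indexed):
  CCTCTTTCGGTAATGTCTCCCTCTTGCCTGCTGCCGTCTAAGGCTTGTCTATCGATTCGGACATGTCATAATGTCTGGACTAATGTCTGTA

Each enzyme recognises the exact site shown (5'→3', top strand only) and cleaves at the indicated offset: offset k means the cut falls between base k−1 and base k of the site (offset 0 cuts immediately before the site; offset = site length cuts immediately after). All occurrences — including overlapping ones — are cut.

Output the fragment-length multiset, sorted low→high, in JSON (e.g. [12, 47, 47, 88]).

Per-enzyme occurrences:
  NpsII (GGAC, off=0): starts [58, 76] → cuts [58, 76]
  TgoV (ATCGATT, off=3): starts [50] → cuts [53]
  WciVI (TAATGTCT, off=5): starts [10, 68, 80] → cuts [15, 73, 85]
  SqiIX (TGTC, off=0): starts [13, 45, 63, 71, 83] → cuts [13, 45, 63, 71, 83]
  OquIV (CCTCTT, off=0): starts [0, 19] → cuts [0, 19]

Pooled cuts: [0, 13, 15, 19, 45, 53, 58, 63, 71, 73, 76, 83, 85]

Fragment lengths:
  0→13: 13 bp
  13→15: 2 bp
  15→19: 4 bp
  19→45: 26 bp
  45→53: 8 bp
  53→58: 5 bp
  58→63: 5 bp
  63→71: 8 bp
  71→73: 2 bp
  73→76: 3 bp
  76→83: 7 bp
  83→85: 2 bp
  85→0 (wrap): 91-85+0 = 6 bp

[2,2,2,3,4,5,5,6,7,8,8,13,26]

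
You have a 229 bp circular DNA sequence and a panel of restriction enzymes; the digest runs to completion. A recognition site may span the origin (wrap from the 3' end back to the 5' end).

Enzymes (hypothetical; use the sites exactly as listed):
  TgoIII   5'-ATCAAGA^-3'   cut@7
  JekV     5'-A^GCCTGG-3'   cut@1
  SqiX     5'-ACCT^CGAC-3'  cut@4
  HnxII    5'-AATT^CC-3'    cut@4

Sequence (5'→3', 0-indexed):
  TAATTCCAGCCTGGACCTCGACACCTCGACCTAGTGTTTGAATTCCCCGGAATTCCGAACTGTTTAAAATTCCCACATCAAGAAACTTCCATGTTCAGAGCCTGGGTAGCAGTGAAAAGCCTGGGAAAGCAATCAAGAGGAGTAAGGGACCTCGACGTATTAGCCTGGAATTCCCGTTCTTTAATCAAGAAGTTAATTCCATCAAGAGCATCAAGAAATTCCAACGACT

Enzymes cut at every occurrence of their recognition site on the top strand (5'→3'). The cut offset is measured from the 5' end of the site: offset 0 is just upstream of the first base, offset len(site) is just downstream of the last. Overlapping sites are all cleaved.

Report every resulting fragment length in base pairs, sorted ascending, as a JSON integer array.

Scan for sites:
  TgoIII (ATCAAGA, off=7): starts [76, 131, 183, 200, 209] → cuts [83, 138, 190, 207, 216]
  JekV (AGCCTGG, off=1): starts [7, 98, 117, 161] → cuts [8, 99, 118, 162]
  SqiX (ACCTCGAC, off=4): starts [14, 22, 148] → cuts [18, 26, 152]
  HnxII (AATTCC, off=4): starts [1, 40, 50, 67, 168, 194, 216] → cuts [5, 44, 54, 71, 172, 198, 220]

All cut coordinates (distinct, sorted): [5, 8, 18, 26, 44, 54, 71, 83, 99, 118, 138, 152, 162, 172, 190, 198, 207, 216, 220]

Fragment lengths:
  5→8: 3 bp
  8→18: 10 bp
  18→26: 8 bp
  26→44: 18 bp
  44→54: 10 bp
  54→71: 17 bp
  71→83: 12 bp
  83→99: 16 bp
  99→118: 19 bp
  118→138: 20 bp
  138→152: 14 bp
  152→162: 10 bp
  162→172: 10 bp
  172→190: 18 bp
  190→198: 8 bp
  198→207: 9 bp
  207→216: 9 bp
  216→220: 4 bp
  220→5 (wrap): 229-220+5 = 14 bp

[3,4,8,8,9,9,10,10,10,10,12,14,14,16,17,18,18,19,20]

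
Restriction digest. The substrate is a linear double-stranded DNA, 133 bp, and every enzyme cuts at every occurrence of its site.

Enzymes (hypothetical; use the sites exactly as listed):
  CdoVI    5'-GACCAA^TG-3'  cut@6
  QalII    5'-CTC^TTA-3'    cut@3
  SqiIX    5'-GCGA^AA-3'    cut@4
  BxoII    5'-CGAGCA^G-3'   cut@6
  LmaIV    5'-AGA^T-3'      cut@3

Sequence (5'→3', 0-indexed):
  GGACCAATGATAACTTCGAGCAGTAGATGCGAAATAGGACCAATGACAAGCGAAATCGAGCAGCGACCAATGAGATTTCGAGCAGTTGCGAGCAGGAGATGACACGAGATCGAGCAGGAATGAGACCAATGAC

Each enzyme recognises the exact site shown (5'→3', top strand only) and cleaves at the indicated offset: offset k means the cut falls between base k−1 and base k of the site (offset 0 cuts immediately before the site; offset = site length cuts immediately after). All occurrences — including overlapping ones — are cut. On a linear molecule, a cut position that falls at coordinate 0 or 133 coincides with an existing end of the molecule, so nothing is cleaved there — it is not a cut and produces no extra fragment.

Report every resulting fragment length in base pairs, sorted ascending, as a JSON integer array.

Per-enzyme occurrences:
  CdoVI GACCAATG/6: at [1, 37, 64, 123] ⇒ [7, 43, 70, 129]
  QalII (CTCTTA, off=3): no sites
  SqiIX GCGAAA/4: at [28, 49] ⇒ [32, 53]
  BxoII CGAGCAG/6: at [16, 56, 78, 88, 110] ⇒ [22, 62, 84, 94, 116]
  LmaIV AGAT/3: at [24, 72, 96, 106] ⇒ [27, 75, 99, 109]

Pooled cuts: [7, 22, 27, 32, 43, 53, 62, 70, 75, 84, 94, 99, 109, 116, 129]

Fragments:
  [0,7): 7 bp
  [7,22): 15 bp
  [22,27): 5 bp
  [27,32): 5 bp
  [32,43): 11 bp
  [43,53): 10 bp
  [53,62): 9 bp
  [62,70): 8 bp
  [70,75): 5 bp
  [75,84): 9 bp
  [84,94): 10 bp
  [94,99): 5 bp
  [99,109): 10 bp
  [109,116): 7 bp
  [116,129): 13 bp
  [129,133): 4 bp

[4,5,5,5,5,7,7,8,9,9,10,10,10,11,13,15]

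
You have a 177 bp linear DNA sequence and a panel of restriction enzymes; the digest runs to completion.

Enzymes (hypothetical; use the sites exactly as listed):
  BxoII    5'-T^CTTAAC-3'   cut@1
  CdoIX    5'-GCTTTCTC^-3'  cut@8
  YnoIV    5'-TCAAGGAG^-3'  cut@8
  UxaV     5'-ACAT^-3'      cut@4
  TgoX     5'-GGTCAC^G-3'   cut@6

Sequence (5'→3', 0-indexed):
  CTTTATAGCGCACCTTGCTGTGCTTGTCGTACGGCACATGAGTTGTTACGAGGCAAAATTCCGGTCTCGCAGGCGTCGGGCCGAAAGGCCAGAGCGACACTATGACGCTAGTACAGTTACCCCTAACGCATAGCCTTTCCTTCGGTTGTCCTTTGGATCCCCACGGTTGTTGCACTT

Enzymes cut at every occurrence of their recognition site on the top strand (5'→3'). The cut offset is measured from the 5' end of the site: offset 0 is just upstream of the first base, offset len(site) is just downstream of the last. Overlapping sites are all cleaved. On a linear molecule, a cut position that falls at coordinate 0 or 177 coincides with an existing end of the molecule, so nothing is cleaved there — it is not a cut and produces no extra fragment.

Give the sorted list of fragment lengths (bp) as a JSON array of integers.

[39,138]

Site scan:
  BxoII (TCTTAAC, off=1): no sites
  CdoIX (GCTTTCTC, off=8): no sites
  YnoIV (TCAAGGAG, off=8): no sites
  UxaV (ACAT, off=4): starts [35] → cuts [39]
  TgoX (GGTCACG, off=6): no sites

Pooled cuts: [39]

Fragment lengths:
  [0,39): 39 bp
  [39,177): 138 bp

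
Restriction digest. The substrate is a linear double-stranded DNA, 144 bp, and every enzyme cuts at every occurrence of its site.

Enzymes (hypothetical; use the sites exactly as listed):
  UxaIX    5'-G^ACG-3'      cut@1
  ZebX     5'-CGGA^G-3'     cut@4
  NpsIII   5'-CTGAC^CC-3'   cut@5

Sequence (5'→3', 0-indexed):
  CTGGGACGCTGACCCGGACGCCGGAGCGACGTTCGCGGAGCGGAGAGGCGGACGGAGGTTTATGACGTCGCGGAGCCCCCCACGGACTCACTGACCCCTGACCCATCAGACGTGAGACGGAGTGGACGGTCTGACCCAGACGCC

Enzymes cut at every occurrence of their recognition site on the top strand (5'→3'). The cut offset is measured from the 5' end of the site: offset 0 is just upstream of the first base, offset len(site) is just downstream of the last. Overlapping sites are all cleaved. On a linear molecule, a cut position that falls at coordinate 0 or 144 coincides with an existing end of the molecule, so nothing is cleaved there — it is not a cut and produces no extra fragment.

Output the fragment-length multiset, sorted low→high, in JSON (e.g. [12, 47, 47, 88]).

[3,4,4,4,5,5,5,5,5,7,7,7,7,8,8,8,10,10,11,21]

Scan for sites:
  UxaIX GACG/1: at [4, 16, 27, 50, 63, 108, 115, 124, 138] ⇒ [5, 17, 28, 51, 64, 109, 116, 125, 139]
  ZebX CGGAG/4: at [21, 35, 40, 52, 70, 117] ⇒ [25, 39, 44, 56, 74, 121]
  NpsIII CTGACCC/5: at [8, 90, 97, 130] ⇒ [13, 95, 102, 135]

Pooled cuts: [5, 13, 17, 25, 28, 39, 44, 51, 56, 64, 74, 95, 102, 109, 116, 121, 125, 135, 139]

Fragment lengths:
  [0,5): 5 bp
  [5,13): 8 bp
  [13,17): 4 bp
  [17,25): 8 bp
  [25,28): 3 bp
  [28,39): 11 bp
  [39,44): 5 bp
  [44,51): 7 bp
  [51,56): 5 bp
  [56,64): 8 bp
  [64,74): 10 bp
  [74,95): 21 bp
  [95,102): 7 bp
  [102,109): 7 bp
  [109,116): 7 bp
  [116,121): 5 bp
  [121,125): 4 bp
  [125,135): 10 bp
  [135,139): 4 bp
  [139,144): 5 bp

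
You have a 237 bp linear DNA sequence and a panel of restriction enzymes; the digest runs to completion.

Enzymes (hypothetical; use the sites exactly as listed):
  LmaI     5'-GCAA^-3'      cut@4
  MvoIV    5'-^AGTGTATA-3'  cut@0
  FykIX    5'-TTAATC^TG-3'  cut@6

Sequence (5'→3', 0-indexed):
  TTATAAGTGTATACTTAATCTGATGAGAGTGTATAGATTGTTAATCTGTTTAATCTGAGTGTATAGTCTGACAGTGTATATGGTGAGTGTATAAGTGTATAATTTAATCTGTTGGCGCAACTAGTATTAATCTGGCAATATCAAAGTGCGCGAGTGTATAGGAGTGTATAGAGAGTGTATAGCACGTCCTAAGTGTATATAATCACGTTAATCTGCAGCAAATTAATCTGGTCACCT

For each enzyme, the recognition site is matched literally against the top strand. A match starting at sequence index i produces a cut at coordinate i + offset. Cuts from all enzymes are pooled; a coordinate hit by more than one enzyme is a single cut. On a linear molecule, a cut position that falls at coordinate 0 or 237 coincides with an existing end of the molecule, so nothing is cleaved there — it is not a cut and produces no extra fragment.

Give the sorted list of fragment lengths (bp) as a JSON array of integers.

[2,5,6,7,7,8,8,9,9,10,11,11,12,13,14,15,15,16,18,19,22]

Per-enzyme occurrences:
  LmaI (GCAA, off=4): starts [116, 134, 217] → cuts [120, 138, 221]
  MvoIV (AGTGTATA, off=0): starts [5, 27, 57, 72, 85, 93, 152, 162, 173, 191] → cuts [5, 27, 57, 72, 85, 93, 152, 162, 173, 191]
  FykIX (TTAATCTG, off=6): starts [14, 40, 49, 103, 126, 207, 222] → cuts [20, 46, 55, 109, 132, 213, 228]

Pooled cuts: [5, 20, 27, 46, 55, 57, 72, 85, 93, 109, 120, 132, 138, 152, 162, 173, 191, 213, 221, 228]

Fragments:
  [0,5): 5 bp
  [5,20): 15 bp
  [20,27): 7 bp
  [27,46): 19 bp
  [46,55): 9 bp
  [55,57): 2 bp
  [57,72): 15 bp
  [72,85): 13 bp
  [85,93): 8 bp
  [93,109): 16 bp
  [109,120): 11 bp
  [120,132): 12 bp
  [132,138): 6 bp
  [138,152): 14 bp
  [152,162): 10 bp
  [162,173): 11 bp
  [173,191): 18 bp
  [191,213): 22 bp
  [213,221): 8 bp
  [221,228): 7 bp
  [228,237): 9 bp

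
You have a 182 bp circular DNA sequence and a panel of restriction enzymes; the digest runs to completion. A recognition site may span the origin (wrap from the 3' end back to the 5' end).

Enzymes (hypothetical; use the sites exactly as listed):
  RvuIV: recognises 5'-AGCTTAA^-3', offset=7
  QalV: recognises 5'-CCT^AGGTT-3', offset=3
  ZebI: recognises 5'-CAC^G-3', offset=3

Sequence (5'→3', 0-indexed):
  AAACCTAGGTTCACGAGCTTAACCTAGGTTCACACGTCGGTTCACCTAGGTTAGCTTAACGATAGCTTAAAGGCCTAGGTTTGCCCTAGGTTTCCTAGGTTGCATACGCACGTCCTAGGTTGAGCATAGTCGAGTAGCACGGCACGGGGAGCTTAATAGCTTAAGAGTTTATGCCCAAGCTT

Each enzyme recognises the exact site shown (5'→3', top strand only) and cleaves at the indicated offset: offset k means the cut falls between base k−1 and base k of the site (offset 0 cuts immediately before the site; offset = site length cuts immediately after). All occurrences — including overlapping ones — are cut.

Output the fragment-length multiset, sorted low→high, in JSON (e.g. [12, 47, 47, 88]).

Scan for sites:
  RvuIV AGCTTAA/7: at [15, 52, 63, 149, 157, 177] ⇒ [2, 22, 59, 70, 156, 164]
  QalV CCTAGGTT/3: at [3, 22, 44, 73, 84, 93, 113] ⇒ [6, 25, 47, 76, 87, 96, 116]
  ZebI CACG/3: at [11, 32, 108, 137, 142] ⇒ [14, 35, 111, 140, 145]

All cut coordinates (distinct, sorted): [2, 6, 14, 22, 25, 35, 47, 59, 70, 76, 87, 96, 111, 116, 140, 145, 156, 164]

Fragment lengths:
  2→6: 4 bp
  6→14: 8 bp
  14→22: 8 bp
  22→25: 3 bp
  25→35: 10 bp
  35→47: 12 bp
  47→59: 12 bp
  59→70: 11 bp
  70→76: 6 bp
  76→87: 11 bp
  87→96: 9 bp
  96→111: 15 bp
  111→116: 5 bp
  116→140: 24 bp
  140→145: 5 bp
  145→156: 11 bp
  156→164: 8 bp
  164→2 (wrap): 182-164+2 = 20 bp

[3,4,5,5,6,8,8,8,9,10,11,11,11,12,12,15,20,24]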